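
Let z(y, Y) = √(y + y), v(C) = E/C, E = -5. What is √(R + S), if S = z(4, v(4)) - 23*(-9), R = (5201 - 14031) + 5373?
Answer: √(-3250 + 2*√2) ≈ 56.984*I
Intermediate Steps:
v(C) = -5/C
R = -3457 (R = -8830 + 5373 = -3457)
z(y, Y) = √2*√y (z(y, Y) = √(2*y) = √2*√y)
S = 207 + 2*√2 (S = √2*√4 - 23*(-9) = √2*2 + 207 = 2*√2 + 207 = 207 + 2*√2 ≈ 209.83)
√(R + S) = √(-3457 + (207 + 2*√2)) = √(-3250 + 2*√2)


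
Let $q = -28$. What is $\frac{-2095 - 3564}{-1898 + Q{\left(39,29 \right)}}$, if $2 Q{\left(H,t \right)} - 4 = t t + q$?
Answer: $\frac{11318}{2979} \approx 3.7993$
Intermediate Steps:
$Q{\left(H,t \right)} = -12 + \frac{t^{2}}{2}$ ($Q{\left(H,t \right)} = 2 + \frac{t t - 28}{2} = 2 + \frac{t^{2} - 28}{2} = 2 + \frac{-28 + t^{2}}{2} = 2 + \left(-14 + \frac{t^{2}}{2}\right) = -12 + \frac{t^{2}}{2}$)
$\frac{-2095 - 3564}{-1898 + Q{\left(39,29 \right)}} = \frac{-2095 - 3564}{-1898 - \left(12 - \frac{29^{2}}{2}\right)} = - \frac{5659}{-1898 + \left(-12 + \frac{1}{2} \cdot 841\right)} = - \frac{5659}{-1898 + \left(-12 + \frac{841}{2}\right)} = - \frac{5659}{-1898 + \frac{817}{2}} = - \frac{5659}{- \frac{2979}{2}} = \left(-5659\right) \left(- \frac{2}{2979}\right) = \frac{11318}{2979}$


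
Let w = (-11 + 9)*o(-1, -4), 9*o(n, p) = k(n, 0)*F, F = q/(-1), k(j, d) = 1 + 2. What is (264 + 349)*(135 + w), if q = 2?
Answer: 250717/3 ≈ 83572.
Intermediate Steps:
k(j, d) = 3
F = -2 (F = 2/(-1) = 2*(-1) = -2)
o(n, p) = -⅔ (o(n, p) = (3*(-2))/9 = (⅑)*(-6) = -⅔)
w = 4/3 (w = (-11 + 9)*(-⅔) = -2*(-⅔) = 4/3 ≈ 1.3333)
(264 + 349)*(135 + w) = (264 + 349)*(135 + 4/3) = 613*(409/3) = 250717/3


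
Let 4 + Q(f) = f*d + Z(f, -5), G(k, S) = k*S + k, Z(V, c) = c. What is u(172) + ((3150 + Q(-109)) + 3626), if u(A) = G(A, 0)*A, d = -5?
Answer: 36896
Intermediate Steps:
G(k, S) = k + S*k (G(k, S) = S*k + k = k + S*k)
Q(f) = -9 - 5*f (Q(f) = -4 + (f*(-5) - 5) = -4 + (-5*f - 5) = -4 + (-5 - 5*f) = -9 - 5*f)
u(A) = A² (u(A) = (A*(1 + 0))*A = (A*1)*A = A*A = A²)
u(172) + ((3150 + Q(-109)) + 3626) = 172² + ((3150 + (-9 - 5*(-109))) + 3626) = 29584 + ((3150 + (-9 + 545)) + 3626) = 29584 + ((3150 + 536) + 3626) = 29584 + (3686 + 3626) = 29584 + 7312 = 36896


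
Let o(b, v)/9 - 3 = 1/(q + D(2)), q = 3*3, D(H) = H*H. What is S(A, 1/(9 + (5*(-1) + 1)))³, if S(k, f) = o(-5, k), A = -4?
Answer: 46656000/2197 ≈ 21236.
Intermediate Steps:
D(H) = H²
q = 9
o(b, v) = 360/13 (o(b, v) = 27 + 9/(9 + 2²) = 27 + 9/(9 + 4) = 27 + 9/13 = 360/13)
S(k, f) = 360/13
S(A, 1/(9 + (5*(-1) + 1)))³ = (360/13)³ = 46656000/2197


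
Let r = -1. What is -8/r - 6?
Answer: 2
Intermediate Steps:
-8/r - 6 = -8/(-1) - 6 = -1*(-8) - 6 = 8 - 6 = 2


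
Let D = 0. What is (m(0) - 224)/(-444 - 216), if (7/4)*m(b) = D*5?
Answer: 56/165 ≈ 0.33939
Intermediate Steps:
m(b) = 0 (m(b) = 4*(0*5)/7 = (4/7)*0 = 0)
(m(0) - 224)/(-444 - 216) = (0 - 224)/(-444 - 216) = -224/(-660) = -224*(-1/660) = 56/165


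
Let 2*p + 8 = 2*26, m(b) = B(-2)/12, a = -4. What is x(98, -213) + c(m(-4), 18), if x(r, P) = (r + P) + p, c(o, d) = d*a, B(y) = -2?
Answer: -165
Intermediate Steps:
m(b) = -1/6 (m(b) = -2/12 = -2*1/12 = -1/6)
p = 22 (p = -4 + (2*26)/2 = -4 + (1/2)*52 = -4 + 26 = 22)
c(o, d) = -4*d (c(o, d) = d*(-4) = -4*d)
x(r, P) = 22 + P + r (x(r, P) = (r + P) + 22 = (P + r) + 22 = 22 + P + r)
x(98, -213) + c(m(-4), 18) = (22 - 213 + 98) - 4*18 = -93 - 72 = -165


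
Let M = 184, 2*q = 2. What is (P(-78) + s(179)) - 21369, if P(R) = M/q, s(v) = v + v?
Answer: -20827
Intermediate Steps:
s(v) = 2*v
q = 1 (q = (½)*2 = 1)
P(R) = 184 (P(R) = 184/1 = 184*1 = 184)
(P(-78) + s(179)) - 21369 = (184 + 2*179) - 21369 = (184 + 358) - 21369 = 542 - 21369 = -20827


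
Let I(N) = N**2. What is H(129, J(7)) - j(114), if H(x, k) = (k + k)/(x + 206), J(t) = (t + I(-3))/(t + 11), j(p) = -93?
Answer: 280411/3015 ≈ 93.005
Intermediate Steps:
J(t) = (9 + t)/(11 + t) (J(t) = (t + (-3)**2)/(t + 11) = (t + 9)/(11 + t) = (9 + t)/(11 + t))
H(x, k) = 2*k/(206 + x) (H(x, k) = (2*k)/(206 + x) = 2*k/(206 + x))
H(129, J(7)) - j(114) = 2*((9 + 7)/(11 + 7))/(206 + 129) - 1*(-93) = 2*(16/18)/335 + 93 = 2*((1/18)*16)*(1/335) + 93 = 2*(8/9)*(1/335) + 93 = 16/3015 + 93 = 280411/3015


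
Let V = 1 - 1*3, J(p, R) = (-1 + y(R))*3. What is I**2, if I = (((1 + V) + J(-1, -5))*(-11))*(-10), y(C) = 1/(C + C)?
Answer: 223729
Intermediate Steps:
y(C) = 1/(2*C)
J(p, R) = -3 + 3/(2*R) (J(p, R) = (-1 + 1/(2*R))*3 = -3 + 3/(2*R))
V = -2 (V = 1 - 3 = -2)
I = -473 (I = (((1 - 2) + (-3 + (3/2)/(-5)))*(-11))*(-10) = ((-1 + (-3 + (3/2)*(-1/5)))*(-11))*(-10) = ((-1 + (-3 - 3/10))*(-11))*(-10) = ((-1 - 33/10)*(-11))*(-10) = -43/10*(-11)*(-10) = (473/10)*(-10) = -473)
I**2 = (-473)**2 = 223729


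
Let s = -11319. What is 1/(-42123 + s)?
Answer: -1/53442 ≈ -1.8712e-5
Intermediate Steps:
1/(-42123 + s) = 1/(-42123 - 11319) = 1/(-53442) = -1/53442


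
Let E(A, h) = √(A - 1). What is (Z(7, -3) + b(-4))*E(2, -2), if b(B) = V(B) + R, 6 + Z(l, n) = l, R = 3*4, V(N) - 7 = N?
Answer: 16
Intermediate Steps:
V(N) = 7 + N
R = 12
Z(l, n) = -6 + l
E(A, h) = √(-1 + A)
b(B) = 19 + B (b(B) = (7 + B) + 12 = 19 + B)
(Z(7, -3) + b(-4))*E(2, -2) = ((-6 + 7) + (19 - 4))*√(-1 + 2) = (1 + 15)*√1 = 16*1 = 16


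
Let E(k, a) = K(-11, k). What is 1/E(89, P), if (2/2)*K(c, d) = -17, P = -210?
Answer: -1/17 ≈ -0.058824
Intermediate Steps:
K(c, d) = -17
E(k, a) = -17
1/E(89, P) = 1/(-17) = -1/17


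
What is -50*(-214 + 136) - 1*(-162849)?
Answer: 166749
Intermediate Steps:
-50*(-214 + 136) - 1*(-162849) = -50*(-78) + 162849 = 3900 + 162849 = 166749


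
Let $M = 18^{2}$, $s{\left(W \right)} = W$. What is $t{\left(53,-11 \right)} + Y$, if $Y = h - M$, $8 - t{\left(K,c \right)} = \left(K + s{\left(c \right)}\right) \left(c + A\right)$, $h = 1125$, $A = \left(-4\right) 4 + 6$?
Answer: $1691$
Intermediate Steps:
$M = 324$
$A = -10$ ($A = -16 + 6 = -10$)
$t{\left(K,c \right)} = 8 - \left(-10 + c\right) \left(K + c\right)$ ($t{\left(K,c \right)} = 8 - \left(K + c\right) \left(c - 10\right) = 8 - \left(K + c\right) \left(-10 + c\right) = 8 - \left(-10 + c\right) \left(K + c\right)$)
$Y = 801$ ($Y = 1125 - 324 = 801$)
$t{\left(53,-11 \right)} + Y = \left(8 - \left(-11\right)^{2} + 10 \cdot 53 + 10 \left(-11\right) - 53 \left(-11\right)\right) + 801 = \left(8 - 121 + 530 - 110 + 583\right) + 801 = 890 + 801 = 1691$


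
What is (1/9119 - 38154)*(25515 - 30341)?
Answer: 1679092444450/9119 ≈ 1.8413e+8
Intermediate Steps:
(1/9119 - 38154)*(25515 - 30341) = (1/9119 - 38154)*(-4826) = -347926325/9119*(-4826) = 1679092444450/9119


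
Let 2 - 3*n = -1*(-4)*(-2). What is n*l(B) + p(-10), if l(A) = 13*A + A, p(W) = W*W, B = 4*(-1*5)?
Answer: -2500/3 ≈ -833.33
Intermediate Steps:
n = 10/3 (n = 2/3 - (-1*(-4))*(-2)/3 = 2/3 - 4*(-2)/3 = 2/3 - 1/3*(-8) = 2/3 + 8/3 = 10/3 ≈ 3.3333)
B = -20 (B = 4*(-5) = -20)
p(W) = W**2
l(A) = 14*A
n*l(B) + p(-10) = 10*(14*(-20))/3 + (-10)**2 = (10/3)*(-280) + 100 = -2800/3 + 100 = -2500/3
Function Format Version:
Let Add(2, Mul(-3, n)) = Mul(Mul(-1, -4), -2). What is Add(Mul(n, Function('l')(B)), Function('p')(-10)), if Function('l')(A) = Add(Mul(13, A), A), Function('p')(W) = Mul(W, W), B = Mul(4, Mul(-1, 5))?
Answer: Rational(-2500, 3) ≈ -833.33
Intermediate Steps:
n = Rational(10, 3) (n = Add(Rational(2, 3), Mul(Rational(-1, 3), Mul(Mul(-1, -4), -2))) = Add(Rational(2, 3), Mul(Rational(-1, 3), Mul(4, -2))) = Add(Rational(2, 3), Mul(Rational(-1, 3), -8)) = Add(Rational(2, 3), Rational(8, 3)) = Rational(10, 3) ≈ 3.3333)
B = -20 (B = Mul(4, -5) = -20)
Function('p')(W) = Pow(W, 2)
Function('l')(A) = Mul(14, A)
Add(Mul(n, Function('l')(B)), Function('p')(-10)) = Add(Mul(Rational(10, 3), Mul(14, -20)), Pow(-10, 2)) = Add(Mul(Rational(10, 3), -280), 100) = Add(Rational(-2800, 3), 100) = Rational(-2500, 3)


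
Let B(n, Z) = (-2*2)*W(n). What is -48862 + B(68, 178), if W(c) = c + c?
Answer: -49406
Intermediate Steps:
W(c) = 2*c
B(n, Z) = -8*n (B(n, Z) = (-2*2)*(2*n) = -8*n)
-48862 + B(68, 178) = -48862 - 8*68 = -48862 - 544 = -49406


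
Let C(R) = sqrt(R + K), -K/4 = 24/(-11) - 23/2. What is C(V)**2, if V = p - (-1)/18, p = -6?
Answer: 9659/198 ≈ 48.783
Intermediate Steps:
K = 602/11 (K = -4*(24/(-11) - 23/2) = -4*(24*(-1/11) - 23*1/2) = -4*(-24/11 - 23/2) = -4*(-301/22) = 602/11 ≈ 54.727)
V = -107/18 (V = -6 - (-1)/18 = -6 - 1*(-1/18) = -6 + 1/18 = -107/18 ≈ -5.9444)
C(R) = sqrt(602/11 + R) (C(R) = sqrt(R + 602/11) = sqrt(602/11 + R))
C(V)**2 = (sqrt(6622 + 121*(-107/18))/11)**2 = (sqrt(6622 - 12947/18)/11)**2 = (sqrt(106249/18)/11)**2 = ((sqrt(212498)/6)/11)**2 = (sqrt(212498)/66)**2 = 9659/198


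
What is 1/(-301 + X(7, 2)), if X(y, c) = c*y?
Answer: -1/287 ≈ -0.0034843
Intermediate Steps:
1/(-301 + X(7, 2)) = 1/(-301 + 2*7) = 1/(-301 + 14) = 1/(-287) = -1/287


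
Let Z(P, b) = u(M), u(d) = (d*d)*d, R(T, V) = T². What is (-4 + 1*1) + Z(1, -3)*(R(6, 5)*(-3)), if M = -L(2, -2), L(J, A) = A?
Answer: -867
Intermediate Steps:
M = 2 (M = -1*(-2) = 2)
u(d) = d³ (u(d) = d²*d = d³)
Z(P, b) = 8 (Z(P, b) = 2³ = 8)
(-4 + 1*1) + Z(1, -3)*(R(6, 5)*(-3)) = (-4 + 1*1) + 8*(6²*(-3)) = (-4 + 1) + 8*(36*(-3)) = -3 + 8*(-108) = -3 - 864 = -867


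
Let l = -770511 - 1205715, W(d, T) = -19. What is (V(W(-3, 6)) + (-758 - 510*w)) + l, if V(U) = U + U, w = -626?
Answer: -1657762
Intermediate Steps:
l = -1976226
V(U) = 2*U
(V(W(-3, 6)) + (-758 - 510*w)) + l = (2*(-19) + (-758 - 510*(-626))) - 1976226 = (-38 + (-758 + 319260)) - 1976226 = (-38 + 318502) - 1976226 = 318464 - 1976226 = -1657762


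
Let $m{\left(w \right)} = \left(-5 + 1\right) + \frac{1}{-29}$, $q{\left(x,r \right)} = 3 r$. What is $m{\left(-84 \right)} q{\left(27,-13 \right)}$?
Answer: $\frac{4563}{29} \approx 157.34$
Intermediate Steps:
$m{\left(w \right)} = - \frac{117}{29}$ ($m{\left(w \right)} = -4 - \frac{1}{29} = - \frac{117}{29}$)
$m{\left(-84 \right)} q{\left(27,-13 \right)} = - \frac{117 \cdot 3 \left(-13\right)}{29} = \left(- \frac{117}{29}\right) \left(-39\right) = \frac{4563}{29}$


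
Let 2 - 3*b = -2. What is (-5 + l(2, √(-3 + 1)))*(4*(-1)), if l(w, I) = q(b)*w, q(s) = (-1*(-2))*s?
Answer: -4/3 ≈ -1.3333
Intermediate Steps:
b = 4/3 (b = ⅔ - ⅓*(-2) = ⅔ + ⅔ = 4/3 ≈ 1.3333)
q(s) = 2*s
l(w, I) = 8*w/3 (l(w, I) = (2*(4/3))*w = 8*w/3)
(-5 + l(2, √(-3 + 1)))*(4*(-1)) = (-5 + (8/3)*2)*(4*(-1)) = (-5 + 16/3)*(-4) = (⅓)*(-4) = -4/3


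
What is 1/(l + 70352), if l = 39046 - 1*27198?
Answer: 1/82200 ≈ 1.2165e-5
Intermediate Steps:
l = 11848 (l = 39046 - 27198 = 11848)
1/(l + 70352) = 1/(11848 + 70352) = 1/82200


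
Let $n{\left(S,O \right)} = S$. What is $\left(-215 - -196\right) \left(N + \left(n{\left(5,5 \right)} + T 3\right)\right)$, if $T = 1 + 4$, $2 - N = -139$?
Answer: $-3059$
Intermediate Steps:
$N = 141$ ($N = 2 - -139 = 2 + 139 = 141$)
$T = 5$
$\left(-215 - -196\right) \left(N + \left(n{\left(5,5 \right)} + T 3\right)\right) = \left(-215 - -196\right) \left(141 + \left(5 + 5 \cdot 3\right)\right) = \left(-215 + 196\right) \left(141 + \left(5 + 15\right)\right) = - 19 \left(141 + 20\right) = \left(-19\right) 161 = -3059$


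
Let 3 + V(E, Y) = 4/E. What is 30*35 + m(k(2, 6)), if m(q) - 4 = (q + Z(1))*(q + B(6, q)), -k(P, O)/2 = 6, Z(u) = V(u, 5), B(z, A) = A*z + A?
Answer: 2110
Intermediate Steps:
V(E, Y) = -3 + 4/E
B(z, A) = A + A*z
Z(u) = -3 + 4/u
k(P, O) = -12 (k(P, O) = -2*6 = -12)
m(q) = 4 + 8*q*(1 + q) (m(q) = 4 + (q + (-3 + 4/1))*(q + q*(1 + 6)) = 4 + (q + (-3 + 4*1))*(q + q*7) = 4 + (q + (-3 + 4))*(q + 7*q) = 4 + (q + 1)*(8*q) = 4 + (1 + q)*(8*q) = 4 + 8*q*(1 + q))
30*35 + m(k(2, 6)) = 30*35 + (4 + 8*(-12) + 8*(-12)**2) = 1050 + (4 - 96 + 8*144) = 1050 + (4 - 96 + 1152) = 1050 + 1060 = 2110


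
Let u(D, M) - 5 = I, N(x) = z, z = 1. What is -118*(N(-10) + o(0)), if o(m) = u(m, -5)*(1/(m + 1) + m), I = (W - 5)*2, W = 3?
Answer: -236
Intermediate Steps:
I = -4 (I = (3 - 5)*2 = -2*2 = -4)
N(x) = 1
u(D, M) = 1 (u(D, M) = 5 - 4 = 1)
o(m) = m + 1/(1 + m) (o(m) = 1*(1/(m + 1) + m) = 1*(1/(1 + m) + m) = 1*(m + 1/(1 + m)) = m + 1/(1 + m))
-118*(N(-10) + o(0)) = -118*(1 + (1 + 0 + 0**2)/(1 + 0)) = -118*(1 + (1 + 0 + 0)/1) = -118*(1 + 1*1) = -118*(1 + 1) = -118*2 = -236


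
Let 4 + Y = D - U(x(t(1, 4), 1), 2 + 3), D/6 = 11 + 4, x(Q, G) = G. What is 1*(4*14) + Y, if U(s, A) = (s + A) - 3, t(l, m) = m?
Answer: 139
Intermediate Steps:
D = 90 (D = 6*(11 + 4) = 6*15 = 90)
U(s, A) = -3 + A + s (U(s, A) = (A + s) - 3 = -3 + A + s)
Y = 83 (Y = -4 + (90 - (-3 + (2 + 3) + 1)) = -4 + (90 - (-3 + 5 + 1)) = -4 + (90 - 1*3) = -4 + (90 - 3) = -4 + 87 = 83)
1*(4*14) + Y = 1*(4*14) + 83 = 1*56 + 83 = 56 + 83 = 139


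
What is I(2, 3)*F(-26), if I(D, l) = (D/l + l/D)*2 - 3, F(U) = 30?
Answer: 40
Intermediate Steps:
I(D, l) = -3 + 2*D/l + 2*l/D (I(D, l) = (2*D/l + 2*l/D) - 3 = -3 + 2*D/l + 2*l/D)
I(2, 3)*F(-26) = (-3 + 2*2/3 + 2*3/2)*30 = (-3 + 2*2*(⅓) + 2*3*(½))*30 = (-3 + 4/3 + 3)*30 = (4/3)*30 = 40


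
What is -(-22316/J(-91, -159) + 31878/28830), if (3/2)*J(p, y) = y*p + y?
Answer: 2827118/2291985 ≈ 1.2335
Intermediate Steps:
J(p, y) = 2*y/3 + 2*p*y/3 (J(p, y) = 2*(y*p + y)/3 = 2*(p*y + y)/3 = 2*(y + p*y)/3 = 2*y/3 + 2*p*y/3)
-(-22316/J(-91, -159) + 31878/28830) = -(-22316*(-1/(106*(1 - 91))) + 31878/28830) = -(-22316/((2/3)*(-159)*(-90)) + 31878*(1/28830)) = -(-22316/9540 + 5313/4805) = -(-22316*1/9540 + 5313/4805) = -(-5579/2385 + 5313/4805) = -1*(-2827118/2291985) = 2827118/2291985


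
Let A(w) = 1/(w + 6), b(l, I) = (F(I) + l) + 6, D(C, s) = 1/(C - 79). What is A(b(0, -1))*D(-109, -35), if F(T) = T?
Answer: -1/2068 ≈ -0.00048356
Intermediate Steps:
D(C, s) = 1/(-79 + C)
b(l, I) = 6 + I + l (b(l, I) = (I + l) + 6 = 6 + I + l)
A(w) = 1/(6 + w)
A(b(0, -1))*D(-109, -35) = 1/((6 + (6 - 1 + 0))*(-79 - 109)) = 1/((6 + 5)*(-188)) = -1/188/11 = (1/11)*(-1/188) = -1/2068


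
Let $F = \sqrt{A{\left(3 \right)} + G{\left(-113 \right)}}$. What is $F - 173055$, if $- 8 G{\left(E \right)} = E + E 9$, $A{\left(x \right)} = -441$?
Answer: $-173055 + \frac{i \sqrt{1199}}{2} \approx -1.7306 \cdot 10^{5} + 17.313 i$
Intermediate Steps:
$G{\left(E \right)} = - \frac{5 E}{4}$ ($G{\left(E \right)} = - \frac{E + E 9}{8} = - \frac{E + 9 E}{8} = - \frac{10 E}{8} = - \frac{5 E}{4}$)
$F = \frac{i \sqrt{1199}}{2}$ ($F = \sqrt{-441 - - \frac{565}{4}} = \sqrt{-441 + \frac{565}{4}} = \sqrt{- \frac{1199}{4}} = \frac{i \sqrt{1199}}{2} \approx 17.313 i$)
$F - 173055 = \frac{i \sqrt{1199}}{2} - 173055 = -173055 + \frac{i \sqrt{1199}}{2}$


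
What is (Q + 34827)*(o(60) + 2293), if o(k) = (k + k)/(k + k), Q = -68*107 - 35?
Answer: 63121704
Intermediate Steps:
Q = -7311 (Q = -7276 - 35 = -7311)
o(k) = 1 (o(k) = (2*k)/((2*k)) = (2*k)*(1/(2*k)) = 1)
(Q + 34827)*(o(60) + 2293) = (-7311 + 34827)*(1 + 2293) = 27516*2294 = 63121704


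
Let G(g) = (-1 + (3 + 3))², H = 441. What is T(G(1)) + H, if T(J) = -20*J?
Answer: -59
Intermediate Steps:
G(g) = 25 (G(g) = (-1 + 6)² = 5² = 25)
T(G(1)) + H = -20*25 + 441 = -500 + 441 = -59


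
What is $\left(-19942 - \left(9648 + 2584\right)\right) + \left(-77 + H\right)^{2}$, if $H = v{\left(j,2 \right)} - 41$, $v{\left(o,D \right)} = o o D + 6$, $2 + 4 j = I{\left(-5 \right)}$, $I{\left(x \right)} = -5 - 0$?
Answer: $- \frac{1341727}{64} \approx -20965.0$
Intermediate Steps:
$I{\left(x \right)} = -5$ ($I{\left(x \right)} = -5 + 0 = -5$)
$j = - \frac{7}{4}$ ($j = - \frac{1}{2} + \frac{1}{4} \left(-5\right) = - \frac{1}{2} - \frac{5}{4} = - \frac{7}{4} \approx -1.75$)
$v{\left(o,D \right)} = 6 + D o^{2}$ ($v{\left(o,D \right)} = o^{2} D + 6 = D o^{2} + 6 = 6 + D o^{2}$)
$H = - \frac{231}{8}$ ($H = \left(6 + 2 \left(- \frac{7}{4}\right)^{2}\right) - 41 = \left(6 + 2 \cdot \frac{49}{16}\right) - 41 = \left(6 + \frac{49}{8}\right) - 41 = \frac{97}{8} - 41 = - \frac{231}{8} \approx -28.875$)
$\left(-19942 - \left(9648 + 2584\right)\right) + \left(-77 + H\right)^{2} = \left(-19942 - \left(9648 + 2584\right)\right) + \left(-77 - \frac{231}{8}\right)^{2} = \left(-19942 - 12232\right) + \left(- \frac{847}{8}\right)^{2} = \left(-19942 - 12232\right) + \frac{717409}{64} = -32174 + \frac{717409}{64} = - \frac{1341727}{64}$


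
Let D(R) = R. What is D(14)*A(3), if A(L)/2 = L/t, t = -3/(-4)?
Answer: 112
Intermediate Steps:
t = 3/4 (t = -3*(-1/4) = 3/4 ≈ 0.75000)
A(L) = 8*L/3 (A(L) = 2*(L/(3/4)) = 2*(L*(4/3)) = 2*(4*L/3) = 8*L/3)
D(14)*A(3) = 14*((8/3)*3) = 14*8 = 112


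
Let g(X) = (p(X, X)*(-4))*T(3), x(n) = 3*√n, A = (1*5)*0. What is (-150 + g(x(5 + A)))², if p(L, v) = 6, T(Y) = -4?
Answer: 2916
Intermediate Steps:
A = 0 (A = 5*0 = 0)
g(X) = 96 (g(X) = (6*(-4))*(-4) = -24*(-4) = 96)
(-150 + g(x(5 + A)))² = (-150 + 96)² = (-54)² = 2916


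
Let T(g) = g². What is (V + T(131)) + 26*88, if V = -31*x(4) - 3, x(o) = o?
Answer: 19322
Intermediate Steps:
V = -127 (V = -31*4 - 3 = -124 - 3 = -127)
(V + T(131)) + 26*88 = (-127 + 131²) + 26*88 = (-127 + 17161) + 2288 = 17034 + 2288 = 19322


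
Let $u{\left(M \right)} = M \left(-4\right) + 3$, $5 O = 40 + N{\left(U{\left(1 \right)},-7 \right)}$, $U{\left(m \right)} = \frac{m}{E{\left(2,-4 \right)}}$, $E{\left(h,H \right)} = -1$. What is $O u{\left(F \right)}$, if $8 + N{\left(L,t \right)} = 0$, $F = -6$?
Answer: $\frac{864}{5} \approx 172.8$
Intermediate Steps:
$U{\left(m \right)} = - m$ ($U{\left(m \right)} = \frac{m}{-1} = m \left(-1\right) = - m$)
$N{\left(L,t \right)} = -8$ ($N{\left(L,t \right)} = -8 + 0 = -8$)
$O = \frac{32}{5}$ ($O = \frac{40 - 8}{5} = \frac{1}{5} \cdot 32 = \frac{32}{5} \approx 6.4$)
$u{\left(M \right)} = 3 - 4 M$ ($u{\left(M \right)} = - 4 M + 3 = 3 - 4 M$)
$O u{\left(F \right)} = \frac{32 \left(3 - -24\right)}{5} = \frac{32 \left(3 + 24\right)}{5} = \frac{32}{5} \cdot 27 = \frac{864}{5}$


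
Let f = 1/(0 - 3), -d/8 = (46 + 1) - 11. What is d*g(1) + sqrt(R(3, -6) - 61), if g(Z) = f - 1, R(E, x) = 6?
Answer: 384 + I*sqrt(55) ≈ 384.0 + 7.4162*I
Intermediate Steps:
d = -288 (d = -8*((46 + 1) - 11) = -8*(47 - 11) = -8*36 = -288)
f = -1/3 (f = 1/(-3) = -1/3 ≈ -0.33333)
g(Z) = -4/3 (g(Z) = -1/3 - 1 = -4/3)
d*g(1) + sqrt(R(3, -6) - 61) = -288*(-4/3) + sqrt(6 - 61) = 384 + sqrt(-55) = 384 + I*sqrt(55)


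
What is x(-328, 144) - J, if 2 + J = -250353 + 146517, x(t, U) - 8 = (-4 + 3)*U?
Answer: 103702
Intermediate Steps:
x(t, U) = 8 - U (x(t, U) = 8 + (-4 + 3)*U = 8 - U)
J = -103838 (J = -2 + (-250353 + 146517) = -2 - 103836 = -103838)
x(-328, 144) - J = (8 - 1*144) - 1*(-103838) = (8 - 144) + 103838 = -136 + 103838 = 103702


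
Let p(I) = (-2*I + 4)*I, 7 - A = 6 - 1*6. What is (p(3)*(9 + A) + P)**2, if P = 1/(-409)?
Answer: 1541740225/167281 ≈ 9216.5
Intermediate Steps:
A = 7 (A = 7 - (6 - 1*6) = 7 - (6 - 6) = 7 - 1*0 = 7 + 0 = 7)
p(I) = I*(4 - 2*I) (p(I) = (4 - 2*I)*I = I*(4 - 2*I))
P = -1/409 ≈ -0.0024450
(p(3)*(9 + A) + P)**2 = ((2*3*(2 - 1*3))*(9 + 7) - 1/409)**2 = ((2*3*(2 - 3))*16 - 1/409)**2 = ((2*3*(-1))*16 - 1/409)**2 = (-6*16 - 1/409)**2 = (-96 - 1/409)**2 = (-39265/409)**2 = 1541740225/167281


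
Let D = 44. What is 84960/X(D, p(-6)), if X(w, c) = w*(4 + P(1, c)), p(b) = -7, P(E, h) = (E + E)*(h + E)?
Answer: -2655/11 ≈ -241.36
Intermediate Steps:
P(E, h) = 2*E*(E + h) (P(E, h) = (2*E)*(E + h) = 2*E*(E + h))
X(w, c) = w*(6 + 2*c) (X(w, c) = w*(4 + 2*1*(1 + c)) = w*(4 + (2 + 2*c)) = w*(6 + 2*c))
84960/X(D, p(-6)) = 84960/((2*44*(3 - 7))) = 84960/((2*44*(-4))) = 84960/(-352) = 84960*(-1/352) = -2655/11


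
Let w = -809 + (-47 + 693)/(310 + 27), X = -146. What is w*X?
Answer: 39710102/337 ≈ 1.1783e+5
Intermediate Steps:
w = -271987/337 (w = -809 + 646/337 = -271987/337 ≈ -807.08)
w*X = -271987/337*(-146) = 39710102/337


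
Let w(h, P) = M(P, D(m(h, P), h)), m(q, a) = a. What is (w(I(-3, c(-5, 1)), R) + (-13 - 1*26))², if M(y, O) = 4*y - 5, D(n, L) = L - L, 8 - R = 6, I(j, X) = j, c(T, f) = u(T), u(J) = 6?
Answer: 1296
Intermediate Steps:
c(T, f) = 6
R = 2 (R = 8 - 1*6 = 8 - 6 = 2)
D(n, L) = 0
M(y, O) = -5 + 4*y
w(h, P) = -5 + 4*P
(w(I(-3, c(-5, 1)), R) + (-13 - 1*26))² = ((-5 + 4*2) + (-13 - 1*26))² = ((-5 + 8) + (-13 - 26))² = (3 - 39)² = (-36)² = 1296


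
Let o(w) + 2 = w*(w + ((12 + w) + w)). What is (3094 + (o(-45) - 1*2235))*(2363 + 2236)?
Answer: 29396808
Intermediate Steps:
o(w) = -2 + w*(12 + 3*w) (o(w) = -2 + w*(w + ((12 + w) + w)) = -2 + w*(w + (12 + 2*w)) = -2 + w*(12 + 3*w))
(3094 + (o(-45) - 1*2235))*(2363 + 2236) = (3094 + ((-2 + 3*(-45)² + 12*(-45)) - 1*2235))*(2363 + 2236) = (3094 + ((-2 + 3*2025 - 540) - 2235))*4599 = (3094 + ((-2 + 6075 - 540) - 2235))*4599 = (3094 + (5533 - 2235))*4599 = (3094 + 3298)*4599 = 6392*4599 = 29396808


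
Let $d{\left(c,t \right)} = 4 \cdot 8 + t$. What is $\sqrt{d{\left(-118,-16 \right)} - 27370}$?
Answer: $i \sqrt{27354} \approx 165.39 i$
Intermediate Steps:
$d{\left(c,t \right)} = 32 + t$
$\sqrt{d{\left(-118,-16 \right)} - 27370} = \sqrt{\left(32 - 16\right) - 27370} = \sqrt{16 - 27370} = \sqrt{-27354} = i \sqrt{27354}$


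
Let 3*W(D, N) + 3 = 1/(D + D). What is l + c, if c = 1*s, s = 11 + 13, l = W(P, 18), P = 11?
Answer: 1519/66 ≈ 23.015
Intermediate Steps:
W(D, N) = -1 + 1/(6*D) (W(D, N) = -1 + 1/(3*(D + D)) = -1 + 1/(3*((2*D))) = -1 + (1/(2*D))/3 = -1 + 1/(6*D))
l = -65/66 (l = (⅙ - 1*11)/11 = (⅙ - 11)/11 = (1/11)*(-65/6) = -65/66 ≈ -0.98485)
s = 24
c = 24 (c = 1*24 = 24)
l + c = -65/66 + 24 = 1519/66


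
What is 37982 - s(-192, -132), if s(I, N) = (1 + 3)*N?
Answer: 38510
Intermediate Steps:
s(I, N) = 4*N
37982 - s(-192, -132) = 37982 - 4*(-132) = 37982 - 1*(-528) = 37982 + 528 = 38510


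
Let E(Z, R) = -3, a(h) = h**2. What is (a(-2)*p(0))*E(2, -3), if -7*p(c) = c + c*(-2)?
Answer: 0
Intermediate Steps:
p(c) = c/7 (p(c) = -(c + c*(-2))/7 = -(c - 2*c)/7 = -(-1)*c/7 = c/7)
(a(-2)*p(0))*E(2, -3) = ((-2)**2*((1/7)*0))*(-3) = (4*0)*(-3) = 0*(-3) = 0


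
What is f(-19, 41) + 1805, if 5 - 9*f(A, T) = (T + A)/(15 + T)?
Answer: 151663/84 ≈ 1805.5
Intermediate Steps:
f(A, T) = 5/9 - (A + T)/(9*(15 + T)) (f(A, T) = 5/9 - (T + A)/(9*(15 + T)) = 5/9 - (A + T)/(9*(15 + T)))
f(-19, 41) + 1805 = (75 - 1*(-19) + 4*41)/(9*(15 + 41)) + 1805 = (⅑)*(75 + 19 + 164)/56 + 1805 = (⅑)*(1/56)*258 + 1805 = 43/84 + 1805 = 151663/84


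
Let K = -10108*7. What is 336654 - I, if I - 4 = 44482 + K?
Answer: 362924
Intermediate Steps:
K = -70756
I = -26270 (I = 4 + (44482 - 70756) = 4 - 26274 = -26270)
336654 - I = 336654 - 1*(-26270) = 336654 + 26270 = 362924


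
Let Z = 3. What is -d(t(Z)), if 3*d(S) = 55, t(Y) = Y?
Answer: -55/3 ≈ -18.333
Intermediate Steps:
d(S) = 55/3 (d(S) = (1/3)*55 = 55/3)
-d(t(Z)) = -1*55/3 = -55/3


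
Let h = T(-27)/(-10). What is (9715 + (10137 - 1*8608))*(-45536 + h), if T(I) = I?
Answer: -2559882126/5 ≈ -5.1198e+8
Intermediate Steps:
h = 27/10 (h = -27/(-10) = -27*(-⅒) = 27/10 ≈ 2.7000)
(9715 + (10137 - 1*8608))*(-45536 + h) = (9715 + (10137 - 1*8608))*(-45536 + 27/10) = (9715 + (10137 - 8608))*(-455333/10) = (9715 + 1529)*(-455333/10) = 11244*(-455333/10) = -2559882126/5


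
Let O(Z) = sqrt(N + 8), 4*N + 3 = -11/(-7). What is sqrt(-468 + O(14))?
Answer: sqrt(-91728 + 14*sqrt(1498))/14 ≈ 21.569*I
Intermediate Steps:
N = -5/14 (N = -3/4 + (-11/(-7))/4 = -3/4 + (-11*(-1/7))/4 = -3/4 + (1/4)*(11/7) = -3/4 + 11/28 = -5/14 ≈ -0.35714)
O(Z) = sqrt(1498)/14 (O(Z) = sqrt(-5/14 + 8) = sqrt(107/14) = sqrt(1498)/14)
sqrt(-468 + O(14)) = sqrt(-468 + sqrt(1498)/14)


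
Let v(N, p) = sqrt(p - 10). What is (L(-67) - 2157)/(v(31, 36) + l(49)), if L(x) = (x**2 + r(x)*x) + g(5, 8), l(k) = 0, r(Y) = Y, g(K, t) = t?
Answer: 6829*sqrt(26)/26 ≈ 1339.3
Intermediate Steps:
v(N, p) = sqrt(-10 + p)
L(x) = 8 + 2*x**2 (L(x) = (x**2 + x*x) + 8 = (x**2 + x**2) + 8 = 2*x**2 + 8 = 8 + 2*x**2)
(L(-67) - 2157)/(v(31, 36) + l(49)) = ((8 + 2*(-67)**2) - 2157)/(sqrt(-10 + 36) + 0) = ((8 + 2*4489) - 2157)/(sqrt(26) + 0) = ((8 + 8978) - 2157)/(sqrt(26)) = (8986 - 2157)*(sqrt(26)/26) = 6829*(sqrt(26)/26) = 6829*sqrt(26)/26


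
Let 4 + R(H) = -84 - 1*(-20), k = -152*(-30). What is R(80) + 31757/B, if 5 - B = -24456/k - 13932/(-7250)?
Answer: 4295455194/1162817 ≈ 3694.0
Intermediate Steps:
k = 4560
B = 1162817/137750 (B = 5 - (-24456/4560 - 13932/(-7250)) = 5 - (-24456*1/4560 - 13932*(-1/7250)) = 5 - (-1019/190 + 6966/3625) = 5 - 1*(-474067/137750) = 5 + 474067/137750 = 1162817/137750 ≈ 8.4415)
R(H) = -68 (R(H) = -4 + (-84 - 1*(-20)) = -4 + (-84 + 20) = -4 - 64 = -68)
R(80) + 31757/B = -68 + 31757/(1162817/137750) = -68 + 31757*(137750/1162817) = -68 + 4374526750/1162817 = 4295455194/1162817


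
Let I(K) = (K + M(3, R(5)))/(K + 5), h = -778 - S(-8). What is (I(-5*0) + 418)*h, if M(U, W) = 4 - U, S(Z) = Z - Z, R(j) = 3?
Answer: -1626798/5 ≈ -3.2536e+5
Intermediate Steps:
S(Z) = 0
h = -778 (h = -778 - 1*0 = -778 + 0 = -778)
I(K) = (1 + K)/(5 + K) (I(K) = (K + (4 - 1*3))/(K + 5) = (K + (4 - 3))/(5 + K) = (K + 1)/(5 + K) = (1 + K)/(5 + K))
(I(-5*0) + 418)*h = ((1 - 5*0)/(5 - 5*0) + 418)*(-778) = ((1 + 0)/(5 + 0) + 418)*(-778) = (1/5 + 418)*(-778) = ((⅕)*1 + 418)*(-778) = (⅕ + 418)*(-778) = (2091/5)*(-778) = -1626798/5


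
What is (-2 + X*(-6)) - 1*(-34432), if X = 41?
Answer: 34184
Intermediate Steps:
(-2 + X*(-6)) - 1*(-34432) = (-2 + 41*(-6)) - 1*(-34432) = (-2 - 246) + 34432 = -248 + 34432 = 34184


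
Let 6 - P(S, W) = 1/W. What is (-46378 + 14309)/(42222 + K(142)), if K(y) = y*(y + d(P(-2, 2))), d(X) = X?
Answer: -32069/63167 ≈ -0.50769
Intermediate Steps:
P(S, W) = 6 - 1/W
K(y) = y*(11/2 + y) (K(y) = y*(y + (6 - 1/2)) = y*(y + 11/2) = y*(11/2 + y))
(-46378 + 14309)/(42222 + K(142)) = (-46378 + 14309)/(42222 + (1/2)*142*(11 + 2*142)) = -32069/(42222 + (1/2)*142*(11 + 284)) = -32069/(42222 + (1/2)*142*295) = -32069/(42222 + 20945) = -32069/63167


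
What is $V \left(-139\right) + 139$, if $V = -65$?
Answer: $9174$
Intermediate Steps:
$V \left(-139\right) + 139 = \left(-65\right) \left(-139\right) + 139 = 9035 + 139 = 9174$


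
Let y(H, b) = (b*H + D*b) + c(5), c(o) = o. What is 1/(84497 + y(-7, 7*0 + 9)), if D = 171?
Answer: 1/85978 ≈ 1.1631e-5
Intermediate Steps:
y(H, b) = 5 + 171*b + H*b (y(H, b) = (b*H + 171*b) + 5 = (H*b + 171*b) + 5 = (171*b + H*b) + 5 = 5 + 171*b + H*b)
1/(84497 + y(-7, 7*0 + 9)) = 1/(84497 + (5 + 171*(7*0 + 9) - 7*(7*0 + 9))) = 1/(84497 + (5 + 171*(0 + 9) - 7*(0 + 9))) = 1/(84497 + (5 + 171*9 - 7*9)) = 1/(84497 + (5 + 1539 - 63)) = 1/(84497 + 1481) = 1/85978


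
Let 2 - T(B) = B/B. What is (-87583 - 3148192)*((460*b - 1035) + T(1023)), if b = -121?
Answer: 183449027850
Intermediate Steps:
T(B) = 1 (T(B) = 2 - B/B = 2 - 1*1 = 2 - 1 = 1)
(-87583 - 3148192)*((460*b - 1035) + T(1023)) = (-87583 - 3148192)*((460*(-121) - 1035) + 1) = -3235775*((-55660 - 1035) + 1) = -3235775*(-56695 + 1) = -3235775*(-56694) = 183449027850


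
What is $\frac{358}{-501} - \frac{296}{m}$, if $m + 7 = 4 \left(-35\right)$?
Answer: $\frac{10630}{8183} \approx 1.299$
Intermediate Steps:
$m = -147$ ($m = -7 + 4 \left(-35\right) = -7 - 140 = -147$)
$\frac{358}{-501} - \frac{296}{m} = \frac{358}{-501} - \frac{296}{-147} = 358 \left(- \frac{1}{501}\right) - - \frac{296}{147} = - \frac{358}{501} + \frac{296}{147} = \frac{10630}{8183}$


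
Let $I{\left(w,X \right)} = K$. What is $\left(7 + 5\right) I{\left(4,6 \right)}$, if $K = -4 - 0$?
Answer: $-48$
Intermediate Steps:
$K = -4$ ($K = -4 + 0 = -4$)
$I{\left(w,X \right)} = -4$
$\left(7 + 5\right) I{\left(4,6 \right)} = \left(7 + 5\right) \left(-4\right) = 12 \left(-4\right) = -48$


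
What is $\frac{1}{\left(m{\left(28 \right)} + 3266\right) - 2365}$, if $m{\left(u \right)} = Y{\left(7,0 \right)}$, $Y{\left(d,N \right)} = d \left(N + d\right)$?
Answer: $\frac{1}{950} \approx 0.0010526$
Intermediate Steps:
$m{\left(u \right)} = 49$ ($m{\left(u \right)} = 7 \left(0 + 7\right) = 7 \cdot 7 = 49$)
$\frac{1}{\left(m{\left(28 \right)} + 3266\right) - 2365} = \frac{1}{\left(49 + 3266\right) - 2365} = \frac{1}{3315 - 2365} = \frac{1}{950}$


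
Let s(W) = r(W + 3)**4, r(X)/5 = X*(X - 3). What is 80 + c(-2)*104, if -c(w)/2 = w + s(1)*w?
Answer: 66560496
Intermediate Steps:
r(X) = 5*X*(-3 + X) (r(X) = 5*(X*(X - 3)) = 5*(X*(-3 + X)) = 5*X*(-3 + X))
s(W) = 625*W**4*(3 + W)**4 (s(W) = (5*(W + 3)*(-3 + (W + 3)))**4 = (5*(3 + W)*(-3 + (3 + W)))**4 = (5*(3 + W)*W)**4 = (5*W*(3 + W))**4 = 625*W**4*(3 + W)**4)
c(w) = -320002*w (c(w) = -2*(w + (625*1**4*(3 + 1)**4)*w) = -2*(w + (625*1*4**4)*w) = -2*(w + (625*1*256)*w) = -2*(w + 160000*w) = -320002*w)
80 + c(-2)*104 = 80 - 320002*(-2)*104 = 80 + 640004*104 = 80 + 66560416 = 66560496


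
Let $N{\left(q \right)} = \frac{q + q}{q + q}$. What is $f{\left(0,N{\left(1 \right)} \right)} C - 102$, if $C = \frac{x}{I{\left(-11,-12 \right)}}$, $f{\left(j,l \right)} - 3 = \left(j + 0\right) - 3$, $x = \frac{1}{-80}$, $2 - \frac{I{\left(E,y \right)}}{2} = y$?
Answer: $-102$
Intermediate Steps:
$I{\left(E,y \right)} = 4 - 2 y$
$x = - \frac{1}{80} \approx -0.0125$
$N{\left(q \right)} = 1$ ($N{\left(q \right)} = \frac{2 q}{2 q} = 2 q \frac{1}{2 q} = 1$)
$f{\left(j,l \right)} = j$ ($f{\left(j,l \right)} = 3 + \left(\left(j + 0\right) - 3\right) = 3 + \left(j - 3\right) = 3 + \left(-3 + j\right) = j$)
$C = - \frac{1}{2240}$ ($C = - \frac{1}{80 \left(4 - -24\right)} = - \frac{1}{80 \left(4 + 24\right)} = - \frac{1}{80 \cdot 28} = \left(- \frac{1}{80}\right) \frac{1}{28} = - \frac{1}{2240} \approx -0.00044643$)
$f{\left(0,N{\left(1 \right)} \right)} C - 102 = 0 \left(- \frac{1}{2240}\right) - 102 = 0 - 102 = -102$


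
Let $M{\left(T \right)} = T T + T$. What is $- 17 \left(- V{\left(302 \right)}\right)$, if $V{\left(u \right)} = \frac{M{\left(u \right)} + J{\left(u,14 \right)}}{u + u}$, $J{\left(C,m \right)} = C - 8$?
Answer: $\frac{390150}{151} \approx 2583.8$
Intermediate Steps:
$M{\left(T \right)} = T + T^{2}$ ($M{\left(T \right)} = T^{2} + T = T + T^{2}$)
$J{\left(C,m \right)} = -8 + C$
$V{\left(u \right)} = \frac{-8 + u + u \left(1 + u\right)}{2 u}$ ($V{\left(u \right)} = \frac{u \left(1 + u\right) + \left(-8 + u\right)}{u + u} = \frac{-8 + u + u \left(1 + u\right)}{2 u}$)
$- 17 \left(- V{\left(302 \right)}\right) = - 17 \left(- (1 + \frac{1}{2} \cdot 302 - \frac{4}{302})\right) = - 17 \left(- (1 + 151 - \frac{2}{151})\right) = - 17 \left(\left(-1\right) \frac{22950}{151}\right) = \left(-17\right) \left(- \frac{22950}{151}\right) = \frac{390150}{151}$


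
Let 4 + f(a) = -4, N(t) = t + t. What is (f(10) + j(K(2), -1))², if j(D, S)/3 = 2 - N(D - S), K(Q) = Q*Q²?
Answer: 3136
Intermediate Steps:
K(Q) = Q³
N(t) = 2*t
j(D, S) = 6 - 6*D + 6*S (j(D, S) = 3*(2 - 2*(D - S)) = 3*(2 - (-2*S + 2*D)) = 3*(2 + (-2*D + 2*S)) = 3*(2 - 2*D + 2*S) = 6 - 6*D + 6*S)
f(a) = -8 (f(a) = -4 - 4 = -8)
(f(10) + j(K(2), -1))² = (-8 + (6 - 6*2³ + 6*(-1)))² = (-8 + (6 - 6*8 - 6))² = (-8 + (6 - 48 - 6))² = (-8 - 48)² = (-56)² = 3136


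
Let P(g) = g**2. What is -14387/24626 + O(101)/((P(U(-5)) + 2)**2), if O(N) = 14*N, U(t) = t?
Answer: 24333041/17952354 ≈ 1.3554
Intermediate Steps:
-14387/24626 + O(101)/((P(U(-5)) + 2)**2) = -14387/24626 + (14*101)/(((-5)**2 + 2)**2) = -14387*1/24626 + 1414/((25 + 2)**2) = -14387/24626 + 1414/(27**2) = -14387/24626 + 1414/729 = 24333041/17952354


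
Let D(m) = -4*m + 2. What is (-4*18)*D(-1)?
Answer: -432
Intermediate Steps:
D(m) = 2 - 4*m
(-4*18)*D(-1) = (-4*18)*(2 - 4*(-1)) = -72*(2 + 4) = -72*6 = -432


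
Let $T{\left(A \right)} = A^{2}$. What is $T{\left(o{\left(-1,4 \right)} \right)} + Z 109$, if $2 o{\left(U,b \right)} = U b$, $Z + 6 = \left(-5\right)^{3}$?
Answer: $-14275$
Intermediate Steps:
$Z = -131$ ($Z = -6 + \left(-5\right)^{3} = -6 - 125 = -131$)
$o{\left(U,b \right)} = \frac{U b}{2}$
$T{\left(o{\left(-1,4 \right)} \right)} + Z 109 = \left(\frac{1}{2} \left(-1\right) 4\right)^{2} - 14279 = \left(-2\right)^{2} - 14279 = 4 - 14279 = -14275$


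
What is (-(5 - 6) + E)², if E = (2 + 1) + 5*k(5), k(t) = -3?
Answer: 121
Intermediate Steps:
E = -12 (E = (2 + 1) + 5*(-3) = 3 - 15 = -12)
(-(5 - 6) + E)² = (-(5 - 6) - 12)² = (-1*(-1) - 12)² = (1 - 12)² = (-11)² = 121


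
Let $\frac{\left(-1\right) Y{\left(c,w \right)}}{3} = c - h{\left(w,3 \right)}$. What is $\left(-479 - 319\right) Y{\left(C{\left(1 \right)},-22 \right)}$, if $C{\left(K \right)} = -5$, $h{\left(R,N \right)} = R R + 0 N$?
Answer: $-1170666$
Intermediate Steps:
$h{\left(R,N \right)} = R^{2}$ ($h{\left(R,N \right)} = R^{2} + 0 = R^{2}$)
$Y{\left(c,w \right)} = - 3 c + 3 w^{2}$ ($Y{\left(c,w \right)} = - 3 \left(c - w^{2}\right) = - 3 c + 3 w^{2}$)
$\left(-479 - 319\right) Y{\left(C{\left(1 \right)},-22 \right)} = \left(-479 - 319\right) \left(\left(-3\right) \left(-5\right) + 3 \left(-22\right)^{2}\right) = - 798 \left(15 + 3 \cdot 484\right) = - 798 \left(15 + 1452\right) = \left(-798\right) 1467 = -1170666$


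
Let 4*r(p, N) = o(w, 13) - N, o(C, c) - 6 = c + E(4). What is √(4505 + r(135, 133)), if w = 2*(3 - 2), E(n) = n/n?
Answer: √17907/2 ≈ 66.909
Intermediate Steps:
E(n) = 1
w = 2 (w = 2*1 = 2)
o(C, c) = 7 + c (o(C, c) = 6 + (c + 1) = 6 + (1 + c) = 7 + c)
r(p, N) = 5 - N/4 (r(p, N) = ((7 + 13) - N)/4 = (20 - N)/4 = 5 - N/4)
√(4505 + r(135, 133)) = √(4505 + (5 - ¼*133)) = √(4505 + (5 - 133/4)) = √(4505 - 113/4) = √(17907/4) = √17907/2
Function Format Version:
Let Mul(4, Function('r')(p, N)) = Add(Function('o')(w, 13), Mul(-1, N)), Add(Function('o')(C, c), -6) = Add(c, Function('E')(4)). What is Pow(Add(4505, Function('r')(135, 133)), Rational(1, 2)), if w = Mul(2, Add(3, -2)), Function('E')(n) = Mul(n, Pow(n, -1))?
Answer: Mul(Rational(1, 2), Pow(17907, Rational(1, 2))) ≈ 66.909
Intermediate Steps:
Function('E')(n) = 1
w = 2 (w = Mul(2, 1) = 2)
Function('o')(C, c) = Add(7, c) (Function('o')(C, c) = Add(6, Add(c, 1)) = Add(6, Add(1, c)) = Add(7, c))
Function('r')(p, N) = Add(5, Mul(Rational(-1, 4), N)) (Function('r')(p, N) = Mul(Rational(1, 4), Add(Add(7, 13), Mul(-1, N))) = Mul(Rational(1, 4), Add(20, Mul(-1, N))) = Add(5, Mul(Rational(-1, 4), N)))
Pow(Add(4505, Function('r')(135, 133)), Rational(1, 2)) = Pow(Add(4505, Add(5, Mul(Rational(-1, 4), 133))), Rational(1, 2)) = Pow(Add(4505, Add(5, Rational(-133, 4))), Rational(1, 2)) = Pow(Add(4505, Rational(-113, 4)), Rational(1, 2)) = Pow(Rational(17907, 4), Rational(1, 2)) = Mul(Rational(1, 2), Pow(17907, Rational(1, 2)))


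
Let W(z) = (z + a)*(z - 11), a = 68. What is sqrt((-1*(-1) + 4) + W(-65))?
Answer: I*sqrt(223) ≈ 14.933*I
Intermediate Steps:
W(z) = (-11 + z)*(68 + z) (W(z) = (z + 68)*(z - 11) = (68 + z)*(-11 + z) = (-11 + z)*(68 + z))
sqrt((-1*(-1) + 4) + W(-65)) = sqrt((-1*(-1) + 4) + (-748 + (-65)**2 + 57*(-65))) = sqrt((1 + 4) + (-748 + 4225 - 3705)) = sqrt(5 - 228) = sqrt(-223) = I*sqrt(223)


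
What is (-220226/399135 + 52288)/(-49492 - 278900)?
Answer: -10434875327/65536370460 ≈ -0.15922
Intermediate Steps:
(-220226/399135 + 52288)/(-49492 - 278900) = (-220226*1/399135 + 52288)/(-328392) = (-220226/399135 + 52288)*(-1/328392) = (20869750654/399135)*(-1/328392) = -10434875327/65536370460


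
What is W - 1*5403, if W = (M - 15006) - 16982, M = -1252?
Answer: -38643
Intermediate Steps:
W = -33240 (W = (-1252 - 15006) - 16982 = -16258 - 16982 = -33240)
W - 1*5403 = -33240 - 1*5403 = -33240 - 5403 = -38643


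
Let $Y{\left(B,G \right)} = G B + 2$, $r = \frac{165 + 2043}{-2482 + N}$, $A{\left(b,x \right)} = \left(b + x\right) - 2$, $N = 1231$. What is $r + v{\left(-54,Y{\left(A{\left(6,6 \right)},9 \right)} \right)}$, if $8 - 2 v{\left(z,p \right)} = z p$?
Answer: $\frac{1036760}{417} \approx 2486.2$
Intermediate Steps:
$A{\left(b,x \right)} = -2 + b + x$
$r = - \frac{736}{417}$ ($r = \frac{165 + 2043}{-2482 + 1231} = \frac{2208}{-1251} = 2208 \left(- \frac{1}{1251}\right) = - \frac{736}{417} \approx -1.765$)
$Y{\left(B,G \right)} = 2 + B G$ ($Y{\left(B,G \right)} = B G + 2 = 2 + B G$)
$v{\left(z,p \right)} = 4 - \frac{p z}{2}$ ($v{\left(z,p \right)} = 4 - \frac{z p}{2} = 4 - \frac{p z}{2}$)
$r + v{\left(-54,Y{\left(A{\left(6,6 \right)},9 \right)} \right)} = - \frac{736}{417} - \left(-4 + \frac{1}{2} \left(2 + \left(-2 + 6 + 6\right) 9\right) \left(-54\right)\right) = - \frac{736}{417} - \left(-4 + \frac{1}{2} \left(2 + 10 \cdot 9\right) \left(-54\right)\right) = - \frac{736}{417} - \left(-4 + \frac{1}{2} \left(2 + 90\right) \left(-54\right)\right) = - \frac{736}{417} - \left(-4 + 46 \left(-54\right)\right) = - \frac{736}{417} + \left(4 + 2484\right) = - \frac{736}{417} + 2488 = \frac{1036760}{417}$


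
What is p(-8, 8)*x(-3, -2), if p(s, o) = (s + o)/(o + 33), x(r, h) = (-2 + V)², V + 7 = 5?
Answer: 0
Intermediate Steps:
V = -2 (V = -7 + 5 = -2)
x(r, h) = 16 (x(r, h) = (-2 - 2)² = (-4)² = 16)
p(s, o) = (o + s)/(33 + o)
p(-8, 8)*x(-3, -2) = ((8 - 8)/(33 + 8))*16 = (0/41)*16 = ((1/41)*0)*16 = 0*16 = 0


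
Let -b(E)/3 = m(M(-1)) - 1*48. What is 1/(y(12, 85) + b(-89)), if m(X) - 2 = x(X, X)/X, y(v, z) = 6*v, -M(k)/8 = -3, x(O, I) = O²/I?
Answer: 1/207 ≈ 0.0048309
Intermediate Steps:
x(O, I) = O²/I
M(k) = 24 (M(k) = -8*(-3) = 24)
m(X) = 3 (m(X) = 2 + (X²/X)/X = 2 + X/X = 2 + 1 = 3)
b(E) = 135 (b(E) = -3*(3 - 1*48) = -3*(3 - 48) = -3*(-45) = 135)
1/(y(12, 85) + b(-89)) = 1/(6*12 + 135) = 1/(72 + 135) = 1/207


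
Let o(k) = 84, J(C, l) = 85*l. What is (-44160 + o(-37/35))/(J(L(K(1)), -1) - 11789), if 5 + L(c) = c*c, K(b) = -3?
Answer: 7346/1979 ≈ 3.7120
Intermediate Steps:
L(c) = -5 + c**2 (L(c) = -5 + c*c = -5 + c**2)
(-44160 + o(-37/35))/(J(L(K(1)), -1) - 11789) = (-44160 + 84)/(85*(-1) - 11789) = -44076/(-85 - 11789) = -44076/(-11874) = -44076*(-1/11874) = 7346/1979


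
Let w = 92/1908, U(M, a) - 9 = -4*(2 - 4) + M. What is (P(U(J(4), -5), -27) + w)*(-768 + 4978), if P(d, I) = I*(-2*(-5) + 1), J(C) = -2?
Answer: -596329660/477 ≈ -1.2502e+6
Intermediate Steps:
U(M, a) = 17 + M (U(M, a) = 9 + (-4*(2 - 4) + M) = 9 + (-4*(-2) + M) = 9 + (8 + M) = 17 + M)
P(d, I) = 11*I (P(d, I) = I*(10 + 1) = I*11 = 11*I)
w = 23/477 (w = 92*(1/1908) = 23/477 ≈ 0.048218)
(P(U(J(4), -5), -27) + w)*(-768 + 4978) = (11*(-27) + 23/477)*(-768 + 4978) = (-297 + 23/477)*4210 = -141646/477*4210 = -596329660/477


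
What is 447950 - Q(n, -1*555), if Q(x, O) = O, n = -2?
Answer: 448505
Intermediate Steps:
447950 - Q(n, -1*555) = 447950 - (-1)*555 = 447950 - 1*(-555) = 447950 + 555 = 448505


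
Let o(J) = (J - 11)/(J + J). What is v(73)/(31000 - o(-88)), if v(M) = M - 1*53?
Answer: 320/495991 ≈ 0.00064517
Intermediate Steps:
o(J) = (-11 + J)/(2*J) (o(J) = (-11 + J)/((2*J)) = (-11 + J)*(1/(2*J)) = (-11 + J)/(2*J))
v(M) = -53 + M (v(M) = M - 53 = -53 + M)
v(73)/(31000 - o(-88)) = (-53 + 73)/(31000 - (-11 - 88)/(2*(-88))) = 20/(31000 - (-1)*(-99)/(2*88)) = 20/(31000 - 1*9/16) = 20/(31000 - 9/16) = 20/(495991/16) = 20*(16/495991) = 320/495991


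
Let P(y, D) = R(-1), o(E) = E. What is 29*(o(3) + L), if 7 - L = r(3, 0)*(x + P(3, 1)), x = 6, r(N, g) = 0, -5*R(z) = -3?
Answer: 290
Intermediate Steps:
R(z) = ⅗ (R(z) = -⅕*(-3) = ⅗)
P(y, D) = ⅗
L = 7 (L = 7 - 0*(6 + ⅗) = 7 - 0*33/5 = 7 - 1*0 = 7 + 0 = 7)
29*(o(3) + L) = 29*(3 + 7) = 29*10 = 290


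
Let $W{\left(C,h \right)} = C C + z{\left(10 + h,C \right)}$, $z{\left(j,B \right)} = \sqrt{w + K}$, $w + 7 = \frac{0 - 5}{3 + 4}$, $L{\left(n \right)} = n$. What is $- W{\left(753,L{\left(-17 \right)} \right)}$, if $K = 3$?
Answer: $-567009 - \frac{i \sqrt{231}}{7} \approx -5.6701 \cdot 10^{5} - 2.1712 i$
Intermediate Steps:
$w = - \frac{54}{7}$ ($w = -7 + \frac{0 - 5}{3 + 4} = -7 - \frac{5}{7} = - \frac{54}{7} \approx -7.7143$)
$z{\left(j,B \right)} = \frac{i \sqrt{231}}{7}$ ($z{\left(j,B \right)} = \sqrt{- \frac{54}{7} + 3} = \sqrt{- \frac{33}{7}} = \frac{i \sqrt{231}}{7}$)
$W{\left(C,h \right)} = C^{2} + \frac{i \sqrt{231}}{7}$ ($W{\left(C,h \right)} = C C + \frac{i \sqrt{231}}{7} = C^{2} + \frac{i \sqrt{231}}{7}$)
$- W{\left(753,L{\left(-17 \right)} \right)} = - (753^{2} + \frac{i \sqrt{231}}{7}) = - (567009 + \frac{i \sqrt{231}}{7}) = -567009 - \frac{i \sqrt{231}}{7}$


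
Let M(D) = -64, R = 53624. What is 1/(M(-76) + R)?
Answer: 1/53560 ≈ 1.8671e-5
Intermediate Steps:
1/(M(-76) + R) = 1/(-64 + 53624) = 1/53560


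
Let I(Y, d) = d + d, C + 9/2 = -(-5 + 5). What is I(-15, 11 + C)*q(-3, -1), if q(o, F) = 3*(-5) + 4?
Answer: -143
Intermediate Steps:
q(o, F) = -11 (q(o, F) = -15 + 4 = -11)
C = -9/2 (C = -9/2 - (-5 + 5) = -9/2 - 1*0 = -9/2 + 0 = -9/2 ≈ -4.5000)
I(Y, d) = 2*d
I(-15, 11 + C)*q(-3, -1) = (2*(11 - 9/2))*(-11) = (2*(13/2))*(-11) = 13*(-11) = -143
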